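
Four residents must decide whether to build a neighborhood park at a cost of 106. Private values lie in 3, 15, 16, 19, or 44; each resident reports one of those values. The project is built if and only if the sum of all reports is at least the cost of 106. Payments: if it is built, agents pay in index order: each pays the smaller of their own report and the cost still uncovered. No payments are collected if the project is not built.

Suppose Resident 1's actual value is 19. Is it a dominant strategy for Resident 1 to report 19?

Consider the case where Resident 2 reports 3, Resident 3 reports 44 and Resident 4 reports 44.
Truthful report 19: project built, pays 19, utility 19 - 19 = 0.
Report 15 instead: project built, pays 15, utility 19 - 15 = 4.
Since 4 > 0, reporting 15 is strictly better here, so truthful reporting is not dominant.

No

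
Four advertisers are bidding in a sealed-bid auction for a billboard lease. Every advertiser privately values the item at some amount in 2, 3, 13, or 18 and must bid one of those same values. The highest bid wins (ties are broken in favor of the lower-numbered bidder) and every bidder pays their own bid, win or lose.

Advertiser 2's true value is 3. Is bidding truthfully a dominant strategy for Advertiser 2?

No

Consider the case where Advertiser 1 bids 2, Advertiser 3 bids 2 and Advertiser 4 bids 13.
Truthful bid 3: loses but pays 3, utility -3.
Bid 2 instead: loses but pays 2, utility -2.
Since -2 > -3, bidding 2 is strictly better here, so truthful bidding is not dominant.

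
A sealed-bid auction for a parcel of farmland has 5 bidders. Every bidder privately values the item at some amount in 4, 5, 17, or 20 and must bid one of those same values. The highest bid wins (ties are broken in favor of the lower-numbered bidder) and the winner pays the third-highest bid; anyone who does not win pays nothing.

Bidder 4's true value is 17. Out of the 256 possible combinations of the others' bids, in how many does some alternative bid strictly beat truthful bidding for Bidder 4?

Others bid (4, 4, 4, 20): truth gives 0; bid 20 gives 13 > 0. Violating.
Others bid (4, 4, 5, 20): truth gives 0; bid 20 gives 12 > 0. Violating.
Others bid (4, 4, 17, 4): truth gives 0; bid 20 gives 13 > 0. Violating.
Others bid (4, 4, 17, 5): truth gives 0; bid 20 gives 12 > 0. Violating.
Others bid (4, 4, 4, 4): truth gives 13; no alternative beats it.
Others bid (4, 4, 4, 5): truth gives 13; no alternative beats it.
(Checking all 256 profiles: 32 have a profitable deviation, 224 do not.)

32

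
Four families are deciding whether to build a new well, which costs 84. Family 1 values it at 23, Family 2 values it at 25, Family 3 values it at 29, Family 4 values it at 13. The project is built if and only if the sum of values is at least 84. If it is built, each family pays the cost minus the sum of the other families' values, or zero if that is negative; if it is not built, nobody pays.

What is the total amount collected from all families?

66

Total value 90 ≥ cost 84, so it is built.
Family 1: others sum to 67; max(0, 84 - 67) = 17.
Family 2: others sum to 65; max(0, 84 - 65) = 19.
Family 3: others sum to 61; max(0, 84 - 61) = 23.
Family 4: others sum to 77; max(0, 84 - 77) = 7.
Total collected = 17 + 19 + 23 + 7 = 66.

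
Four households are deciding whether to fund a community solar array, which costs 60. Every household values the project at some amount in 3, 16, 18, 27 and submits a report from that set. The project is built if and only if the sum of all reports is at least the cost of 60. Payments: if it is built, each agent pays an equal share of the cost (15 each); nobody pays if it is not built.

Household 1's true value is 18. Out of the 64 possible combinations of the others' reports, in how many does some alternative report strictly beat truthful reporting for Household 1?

Others report (3, 3, 27): truth gives 0; report 27 gives 3 > 0. Violating.
Others report (3, 16, 16): truth gives 0; report 27 gives 3 > 0. Violating.
Others report (3, 16, 18): truth gives 0; report 27 gives 3 > 0. Violating.
Others report (3, 18, 16): truth gives 0; report 27 gives 3 > 0. Violating.
Others report (3, 3, 3): truth gives 0; no alternative beats it.
Others report (3, 3, 16): truth gives 0; no alternative beats it.
(Checking all 64 profiles: 15 have a profitable deviation, 49 do not.)

15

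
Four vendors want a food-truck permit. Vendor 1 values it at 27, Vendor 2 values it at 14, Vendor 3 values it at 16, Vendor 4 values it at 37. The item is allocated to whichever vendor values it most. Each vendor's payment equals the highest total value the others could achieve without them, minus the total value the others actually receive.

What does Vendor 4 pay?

Vendor 4 has the highest value and receives the item.
Without Vendor 4, the item would go to the next-highest value, 27, so the others could achieve 27.
With Vendor 4 present and winning, the others receive nothing, so their total is 0.
Payment = 27 - 0 = 27.

27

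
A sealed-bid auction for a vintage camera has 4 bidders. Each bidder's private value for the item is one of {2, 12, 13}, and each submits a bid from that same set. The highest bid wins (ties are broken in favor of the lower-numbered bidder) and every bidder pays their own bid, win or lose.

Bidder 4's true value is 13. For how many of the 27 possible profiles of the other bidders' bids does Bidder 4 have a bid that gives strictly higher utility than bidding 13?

Others bid (2, 2, 2): truth gives 0; bid 12 gives 1 > 0. Violating.
Others bid (2, 2, 13): truth gives -13; bid 2 gives -2 > -13. Violating.
Others bid (2, 12, 13): truth gives -13; bid 2 gives -2 > -13. Violating.
Others bid (2, 13, 2): truth gives -13; bid 2 gives -2 > -13. Violating.
Others bid (2, 2, 12): truth gives 0; no alternative beats it.
Others bid (2, 12, 2): truth gives 0; no alternative beats it.
(Checking all 27 profiles: 20 have a profitable deviation, 7 do not.)

20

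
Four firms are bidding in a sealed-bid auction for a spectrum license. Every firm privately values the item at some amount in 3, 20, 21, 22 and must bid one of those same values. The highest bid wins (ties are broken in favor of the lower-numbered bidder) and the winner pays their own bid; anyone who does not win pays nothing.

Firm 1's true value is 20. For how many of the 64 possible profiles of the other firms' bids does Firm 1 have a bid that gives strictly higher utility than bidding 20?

1

Others bid (3, 3, 3): truth gives 0; bid 3 gives 17 > 0. Violating.
Others bid (3, 3, 20): truth gives 0; no alternative beats it.
Others bid (3, 3, 21): truth gives 0; no alternative beats it.
(Checking all 64 profiles: 1 has a profitable deviation, 63 do not.)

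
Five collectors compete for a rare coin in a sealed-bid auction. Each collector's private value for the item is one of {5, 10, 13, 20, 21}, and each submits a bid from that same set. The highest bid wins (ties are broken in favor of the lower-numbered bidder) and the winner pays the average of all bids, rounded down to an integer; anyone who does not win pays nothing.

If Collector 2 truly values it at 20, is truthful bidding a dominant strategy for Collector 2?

No

Consider the case where Collector 1 bids 5, Collector 3 bids 5, Collector 4 bids 5 and Collector 5 bids 5.
Truthful bid 20: wins, pays 8, utility 20 - 8 = 12.
Bid 10 instead: wins, pays 6, utility 20 - 6 = 14.
Since 14 > 12, bidding 10 is strictly better here, so truthful bidding is not dominant.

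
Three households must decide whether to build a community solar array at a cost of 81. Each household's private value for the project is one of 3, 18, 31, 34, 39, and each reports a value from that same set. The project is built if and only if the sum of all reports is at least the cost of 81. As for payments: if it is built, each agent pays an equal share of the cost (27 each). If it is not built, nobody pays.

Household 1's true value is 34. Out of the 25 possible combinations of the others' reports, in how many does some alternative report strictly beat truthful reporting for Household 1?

2

Others report (3, 39): truth gives 0; report 39 gives 7 > 0. Violating.
Others report (39, 3): truth gives 0; report 39 gives 7 > 0. Violating.
Others report (3, 3): truth gives 0; no alternative beats it.
Others report (3, 18): truth gives 0; no alternative beats it.
(Checking all 25 profiles: 2 have a profitable deviation, 23 do not.)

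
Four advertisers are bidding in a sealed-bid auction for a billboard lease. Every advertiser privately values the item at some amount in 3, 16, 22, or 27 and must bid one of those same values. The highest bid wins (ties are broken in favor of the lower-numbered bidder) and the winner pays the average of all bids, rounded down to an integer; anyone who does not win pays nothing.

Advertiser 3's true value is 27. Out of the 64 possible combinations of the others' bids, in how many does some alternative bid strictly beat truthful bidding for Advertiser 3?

Others bid (3, 3, 3): truth gives 18; bid 16 gives 21 > 18. Violating.
Others bid (3, 3, 16): truth gives 15; bid 16 gives 18 > 15. Violating.
Others bid (3, 3, 22): truth gives 14; bid 22 gives 15 > 14. Violating.
Others bid (3, 16, 3): truth gives 15; bid 22 gives 16 > 15. Violating.
Others bid (3, 3, 27): truth gives 12; no alternative beats it.
Others bid (3, 16, 27): truth gives 9; no alternative beats it.
(Checking all 64 profiles: 12 have a profitable deviation, 52 do not.)

12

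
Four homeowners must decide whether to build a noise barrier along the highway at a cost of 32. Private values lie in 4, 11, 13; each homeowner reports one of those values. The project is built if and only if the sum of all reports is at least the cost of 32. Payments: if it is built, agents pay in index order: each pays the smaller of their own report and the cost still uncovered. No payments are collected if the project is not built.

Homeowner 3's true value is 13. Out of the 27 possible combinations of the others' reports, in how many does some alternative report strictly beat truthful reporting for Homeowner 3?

Others report (4, 4, 13): truth gives 0; report 11 gives 2 > 0. Violating.
Others report (4, 11, 11): truth gives 0; report 11 gives 2 > 0. Violating.
Others report (4, 11, 13): truth gives 0; report 4 gives 9 > 0. Violating.
Others report (4, 13, 4): truth gives 0; report 11 gives 2 > 0. Violating.
Others report (4, 4, 4): truth gives 0; no alternative beats it.
Others report (4, 4, 11): truth gives 0; no alternative beats it.
(Checking all 27 profiles: 22 have a profitable deviation, 5 do not.)

22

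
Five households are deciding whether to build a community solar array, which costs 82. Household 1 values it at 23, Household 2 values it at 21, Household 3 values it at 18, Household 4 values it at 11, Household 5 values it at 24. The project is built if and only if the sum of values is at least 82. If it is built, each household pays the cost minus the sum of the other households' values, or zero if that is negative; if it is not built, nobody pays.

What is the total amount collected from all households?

26

Total value 97 ≥ cost 82, so it is built.
Household 1: others sum to 74; max(0, 82 - 74) = 8.
Household 2: others sum to 76; max(0, 82 - 76) = 6.
Household 3: others sum to 79; max(0, 82 - 79) = 3.
Household 4: others sum to 86; max(0, 82 - 86) = 0.
Household 5: others sum to 73; max(0, 82 - 73) = 9.
Total collected = 8 + 6 + 3 + 0 + 9 = 26.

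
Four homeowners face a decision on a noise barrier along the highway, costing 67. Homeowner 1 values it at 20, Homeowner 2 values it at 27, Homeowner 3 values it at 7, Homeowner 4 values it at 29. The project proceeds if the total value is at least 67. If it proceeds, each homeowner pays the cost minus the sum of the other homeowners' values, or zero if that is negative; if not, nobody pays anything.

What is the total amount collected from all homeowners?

Total value 83 ≥ cost 67, so it is built.
Homeowner 1: others sum to 63; max(0, 67 - 63) = 4.
Homeowner 2: others sum to 56; max(0, 67 - 56) = 11.
Homeowner 3: others sum to 76; max(0, 67 - 76) = 0.
Homeowner 4: others sum to 54; max(0, 67 - 54) = 13.
Total collected = 4 + 11 + 0 + 13 = 28.

28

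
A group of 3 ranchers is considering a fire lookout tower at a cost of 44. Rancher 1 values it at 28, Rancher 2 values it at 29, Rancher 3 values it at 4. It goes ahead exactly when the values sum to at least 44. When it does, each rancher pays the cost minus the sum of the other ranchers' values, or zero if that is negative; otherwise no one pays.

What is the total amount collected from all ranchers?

Total value 61 ≥ cost 44, so it is built.
Rancher 1: others sum to 33; max(0, 44 - 33) = 11.
Rancher 2: others sum to 32; max(0, 44 - 32) = 12.
Rancher 3: others sum to 57; max(0, 44 - 57) = 0.
Total collected = 11 + 12 + 0 = 23.

23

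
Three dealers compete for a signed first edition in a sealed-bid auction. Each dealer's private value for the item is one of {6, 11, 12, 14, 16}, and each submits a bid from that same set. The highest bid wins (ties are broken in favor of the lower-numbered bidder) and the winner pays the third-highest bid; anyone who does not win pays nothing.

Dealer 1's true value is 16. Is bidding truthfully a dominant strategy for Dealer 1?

Check each profile of the others' bids and compare truth against every alternative bid.
Others bid (6, 16): truth gives 10, best alternative gives 0.
Others bid (16, 6): truth gives 10, best alternative gives 0.
Others bid (11, 16): truth gives 5, best alternative gives 0.
Others bid (16, 11): truth gives 5, best alternative gives 0.
Others bid (12, 16): truth gives 4, best alternative gives 0.
Others bid (16, 12): truth gives 4, best alternative gives 0.
(Remaining 19 profiles checked similarly; truth is weakly best in each.)
In every case the truthful bid is at least as good as any alternative, so it is a dominant strategy.

Yes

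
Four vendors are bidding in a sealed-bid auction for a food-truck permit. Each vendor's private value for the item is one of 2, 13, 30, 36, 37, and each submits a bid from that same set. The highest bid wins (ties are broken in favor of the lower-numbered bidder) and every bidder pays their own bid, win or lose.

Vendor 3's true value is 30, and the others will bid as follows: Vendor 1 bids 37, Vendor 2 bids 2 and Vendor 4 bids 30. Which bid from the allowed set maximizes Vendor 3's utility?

2

Bid 2: loses but pays 2, utility -2.
Bid 13: loses but pays 13, utility -13.
Bid 30: loses but pays 30, utility -30.
Bid 36: loses but pays 36, utility -36.
Bid 37: loses but pays 37, utility -37.
The best choice is 2 with utility -2.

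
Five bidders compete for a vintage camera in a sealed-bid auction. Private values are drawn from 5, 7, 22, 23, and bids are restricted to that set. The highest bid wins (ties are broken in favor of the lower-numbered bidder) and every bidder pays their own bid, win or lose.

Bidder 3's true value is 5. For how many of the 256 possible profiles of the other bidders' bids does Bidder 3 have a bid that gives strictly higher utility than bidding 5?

Others bid (5, 5, 5, 5): truth gives -5; bid 7 gives -2 > -5. Violating.
Others bid (5, 5, 5, 7): truth gives -5; bid 7 gives -2 > -5. Violating.
Others bid (5, 5, 7, 5): truth gives -5; bid 7 gives -2 > -5. Violating.
Others bid (5, 5, 7, 7): truth gives -5; bid 7 gives -2 > -5. Violating.
Others bid (5, 5, 5, 22): truth gives -5; no alternative beats it.
Others bid (5, 5, 5, 23): truth gives -5; no alternative beats it.
(Checking all 256 profiles: 4 have a profitable deviation, 252 do not.)

4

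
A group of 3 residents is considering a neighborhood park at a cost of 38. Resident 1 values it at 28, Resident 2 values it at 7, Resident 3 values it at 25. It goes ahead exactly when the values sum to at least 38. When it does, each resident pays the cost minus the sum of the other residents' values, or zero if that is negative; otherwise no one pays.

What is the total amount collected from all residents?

9

Total value 60 ≥ cost 38, so it is built.
Resident 1: others sum to 32; max(0, 38 - 32) = 6.
Resident 2: others sum to 53; max(0, 38 - 53) = 0.
Resident 3: others sum to 35; max(0, 38 - 35) = 3.
Total collected = 6 + 0 + 3 = 9.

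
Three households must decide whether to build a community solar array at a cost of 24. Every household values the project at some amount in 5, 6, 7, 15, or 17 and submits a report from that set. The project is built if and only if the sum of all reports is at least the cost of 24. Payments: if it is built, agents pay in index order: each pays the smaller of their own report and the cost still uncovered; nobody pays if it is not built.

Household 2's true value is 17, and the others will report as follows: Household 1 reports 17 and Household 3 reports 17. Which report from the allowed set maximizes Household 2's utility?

Report 5: project built, pays 5, utility 17 - 5 = 12.
Report 6: project built, pays 6, utility 17 - 6 = 11.
Report 7: project built, pays 7, utility 17 - 7 = 10.
Report 15: project built, pays 7, utility 17 - 7 = 10.
Report 17: project built, pays 7, utility 17 - 7 = 10.
The best choice is 5 with utility 12.

5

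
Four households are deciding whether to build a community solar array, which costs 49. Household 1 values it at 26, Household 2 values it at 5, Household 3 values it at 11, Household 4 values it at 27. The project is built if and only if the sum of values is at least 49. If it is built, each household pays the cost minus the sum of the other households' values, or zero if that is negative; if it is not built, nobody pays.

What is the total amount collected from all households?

13

Total value 69 ≥ cost 49, so it is built.
Household 1: others sum to 43; max(0, 49 - 43) = 6.
Household 2: others sum to 64; max(0, 49 - 64) = 0.
Household 3: others sum to 58; max(0, 49 - 58) = 0.
Household 4: others sum to 42; max(0, 49 - 42) = 7.
Total collected = 6 + 0 + 0 + 7 = 13.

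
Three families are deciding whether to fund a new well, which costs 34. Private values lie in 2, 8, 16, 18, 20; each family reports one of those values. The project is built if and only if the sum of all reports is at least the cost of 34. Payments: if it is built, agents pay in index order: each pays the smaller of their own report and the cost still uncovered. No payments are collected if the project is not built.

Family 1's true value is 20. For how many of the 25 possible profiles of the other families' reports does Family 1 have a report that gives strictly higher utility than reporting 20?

Others report (2, 16): truth gives 0; report 16 gives 4 > 0. Violating.
Others report (2, 18): truth gives 0; report 16 gives 4 > 0. Violating.
Others report (2, 20): truth gives 0; report 16 gives 4 > 0. Violating.
Others report (8, 8): truth gives 0; report 18 gives 2 > 0. Violating.
Others report (2, 2): truth gives 0; no alternative beats it.
Others report (2, 8): truth gives 0; no alternative beats it.
(Checking all 25 profiles: 22 have a profitable deviation, 3 do not.)

22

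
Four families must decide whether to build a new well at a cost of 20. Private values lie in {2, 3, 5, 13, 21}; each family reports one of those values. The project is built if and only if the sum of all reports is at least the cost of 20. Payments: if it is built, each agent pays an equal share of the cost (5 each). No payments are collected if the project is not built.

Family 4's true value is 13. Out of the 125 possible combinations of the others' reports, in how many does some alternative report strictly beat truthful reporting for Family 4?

1

Others report (2, 2, 2): truth gives 0; report 21 gives 8 > 0. Violating.
Others report (2, 2, 3): truth gives 8; no alternative beats it.
Others report (2, 2, 5): truth gives 8; no alternative beats it.
(Checking all 125 profiles: 1 has a profitable deviation, 124 do not.)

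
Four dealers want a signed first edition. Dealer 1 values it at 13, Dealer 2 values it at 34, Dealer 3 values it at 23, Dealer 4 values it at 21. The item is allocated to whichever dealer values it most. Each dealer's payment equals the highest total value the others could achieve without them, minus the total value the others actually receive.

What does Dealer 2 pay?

23

Dealer 2 has the highest value and receives the item.
Without Dealer 2, the item would go to the next-highest value, 23, so the others could achieve 23.
With Dealer 2 present and winning, the others receive nothing, so their total is 0.
Payment = 23 - 0 = 23.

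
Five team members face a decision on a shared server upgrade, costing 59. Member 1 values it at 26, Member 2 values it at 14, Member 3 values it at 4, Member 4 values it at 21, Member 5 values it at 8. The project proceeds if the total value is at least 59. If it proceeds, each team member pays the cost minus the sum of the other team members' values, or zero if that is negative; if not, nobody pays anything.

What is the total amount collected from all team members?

19

Total value 73 ≥ cost 59, so it is built.
Member 1: others sum to 47; max(0, 59 - 47) = 12.
Member 2: others sum to 59; max(0, 59 - 59) = 0.
Member 3: others sum to 69; max(0, 59 - 69) = 0.
Member 4: others sum to 52; max(0, 59 - 52) = 7.
Member 5: others sum to 65; max(0, 59 - 65) = 0.
Total collected = 12 + 0 + 0 + 7 + 0 = 19.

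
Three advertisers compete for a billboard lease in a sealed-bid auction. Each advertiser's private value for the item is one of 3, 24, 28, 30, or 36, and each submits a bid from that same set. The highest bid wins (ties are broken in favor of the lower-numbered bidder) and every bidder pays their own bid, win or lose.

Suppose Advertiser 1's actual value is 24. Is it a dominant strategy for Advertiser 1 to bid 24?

Consider the case where Advertiser 2 bids 3 and Advertiser 3 bids 3.
Truthful bid 24: wins, pays 24, utility 24 - 24 = 0.
Bid 3 instead: wins, pays 3, utility 24 - 3 = 21.
Since 21 > 0, bidding 3 is strictly better here, so truthful bidding is not dominant.

No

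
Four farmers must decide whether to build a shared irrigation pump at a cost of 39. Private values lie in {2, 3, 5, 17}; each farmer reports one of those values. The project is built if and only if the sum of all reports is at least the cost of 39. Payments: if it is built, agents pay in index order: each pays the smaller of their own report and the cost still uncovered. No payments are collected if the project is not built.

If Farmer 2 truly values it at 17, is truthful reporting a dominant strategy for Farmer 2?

Consider the case where Farmer 1 reports 2, Farmer 3 reports 17 and Farmer 4 reports 17.
Truthful report 17: project built, pays 17, utility 17 - 17 = 0.
Report 3 instead: project built, pays 3, utility 17 - 3 = 14.
Since 14 > 0, reporting 3 is strictly better here, so truthful reporting is not dominant.

No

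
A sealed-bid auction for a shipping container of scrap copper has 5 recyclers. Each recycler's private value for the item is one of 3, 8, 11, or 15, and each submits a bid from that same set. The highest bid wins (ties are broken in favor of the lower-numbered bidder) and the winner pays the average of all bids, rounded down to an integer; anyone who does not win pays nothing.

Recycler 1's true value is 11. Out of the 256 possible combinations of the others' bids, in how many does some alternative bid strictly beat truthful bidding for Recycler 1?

Others bid (3, 3, 3, 3): truth gives 7; bid 3 gives 8 > 7. Violating.
Others bid (3, 3, 3, 15): truth gives 0; bid 15 gives 4 > 0. Violating.
Others bid (3, 3, 8, 15): truth gives 0; bid 15 gives 3 > 0. Violating.
Others bid (3, 3, 11, 15): truth gives 0; bid 15 gives 2 > 0. Violating.
Others bid (3, 3, 3, 8): truth gives 6; no alternative beats it.
Others bid (3, 3, 3, 11): truth gives 5; no alternative beats it.
(Checking all 256 profiles: 75 have a profitable deviation, 181 do not.)

75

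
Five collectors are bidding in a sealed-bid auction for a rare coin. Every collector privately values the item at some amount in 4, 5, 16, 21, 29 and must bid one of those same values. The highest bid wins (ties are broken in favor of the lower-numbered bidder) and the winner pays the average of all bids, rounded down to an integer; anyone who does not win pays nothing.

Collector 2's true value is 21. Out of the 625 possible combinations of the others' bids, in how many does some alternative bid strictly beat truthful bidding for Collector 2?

285

Others bid (4, 4, 4, 4): truth gives 14; bid 5 gives 17 > 14. Violating.
Others bid (4, 4, 4, 5): truth gives 14; bid 5 gives 17 > 14. Violating.
Others bid (4, 4, 4, 16): truth gives 12; bid 16 gives 13 > 12. Violating.
Others bid (4, 4, 4, 29): truth gives 0; bid 29 gives 7 > 0. Violating.
Others bid (4, 4, 4, 21): truth gives 11; no alternative beats it.
Others bid (4, 4, 5, 21): truth gives 10; no alternative beats it.
(Checking all 625 profiles: 285 have a profitable deviation, 340 do not.)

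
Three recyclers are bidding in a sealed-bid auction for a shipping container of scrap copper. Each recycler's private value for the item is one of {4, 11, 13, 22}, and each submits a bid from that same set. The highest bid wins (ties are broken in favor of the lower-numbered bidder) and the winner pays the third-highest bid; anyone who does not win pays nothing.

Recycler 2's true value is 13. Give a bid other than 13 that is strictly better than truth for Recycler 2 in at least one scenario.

Suppose Recycler 1 bids 4 and Recycler 3 bids 22.
Bid 13: loses, pays 0, utility 0.
Bid 22: wins, pays 4, utility 13 - 4 = 9.
So bidding 22 beats truth here (9 > 0).

22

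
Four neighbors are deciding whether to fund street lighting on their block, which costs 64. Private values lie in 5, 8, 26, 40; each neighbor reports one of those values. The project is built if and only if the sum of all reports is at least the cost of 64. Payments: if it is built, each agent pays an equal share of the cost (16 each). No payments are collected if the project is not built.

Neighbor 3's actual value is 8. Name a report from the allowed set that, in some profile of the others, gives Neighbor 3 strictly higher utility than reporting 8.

Suppose Neighbor 1 reports 5, Neighbor 2 reports 26 and Neighbor 4 reports 26.
Report 8: project built, pays 16, utility 8 - 16 = -8.
Report 5: project not built, utility 0.
So reporting 5 beats truth here (0 > -8).

5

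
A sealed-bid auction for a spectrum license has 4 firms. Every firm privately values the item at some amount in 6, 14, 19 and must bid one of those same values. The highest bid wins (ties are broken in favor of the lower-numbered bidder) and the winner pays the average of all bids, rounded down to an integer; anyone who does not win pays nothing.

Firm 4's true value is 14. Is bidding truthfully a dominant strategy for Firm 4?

No

Consider the case where Firm 1 bids 6, Firm 2 bids 6 and Firm 3 bids 14.
Truthful bid 14: loses, pays 0, utility 0.
Bid 19 instead: wins, pays 11, utility 14 - 11 = 3.
Since 3 > 0, bidding 19 is strictly better here, so truthful bidding is not dominant.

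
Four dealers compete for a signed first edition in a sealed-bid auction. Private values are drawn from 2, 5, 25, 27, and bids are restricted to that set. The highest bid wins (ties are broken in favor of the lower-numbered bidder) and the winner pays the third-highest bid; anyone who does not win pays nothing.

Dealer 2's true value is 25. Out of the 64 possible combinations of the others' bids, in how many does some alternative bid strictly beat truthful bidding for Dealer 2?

Others bid (2, 2, 27): truth gives 0; bid 27 gives 23 > 0. Violating.
Others bid (2, 5, 27): truth gives 0; bid 27 gives 20 > 0. Violating.
Others bid (2, 27, 2): truth gives 0; bid 27 gives 23 > 0. Violating.
Others bid (2, 27, 5): truth gives 0; bid 27 gives 20 > 0. Violating.
Others bid (2, 2, 2): truth gives 23; no alternative beats it.
Others bid (2, 2, 5): truth gives 23; no alternative beats it.
(Checking all 64 profiles: 12 have a profitable deviation, 52 do not.)

12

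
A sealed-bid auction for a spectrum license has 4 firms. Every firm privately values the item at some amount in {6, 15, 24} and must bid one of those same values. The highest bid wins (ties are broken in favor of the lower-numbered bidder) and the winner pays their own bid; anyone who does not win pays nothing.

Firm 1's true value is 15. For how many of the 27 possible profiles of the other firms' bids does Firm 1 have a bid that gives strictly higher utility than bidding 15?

1

Others bid (6, 6, 6): truth gives 0; bid 6 gives 9 > 0. Violating.
Others bid (6, 6, 15): truth gives 0; no alternative beats it.
Others bid (6, 6, 24): truth gives 0; no alternative beats it.
(Checking all 27 profiles: 1 has a profitable deviation, 26 do not.)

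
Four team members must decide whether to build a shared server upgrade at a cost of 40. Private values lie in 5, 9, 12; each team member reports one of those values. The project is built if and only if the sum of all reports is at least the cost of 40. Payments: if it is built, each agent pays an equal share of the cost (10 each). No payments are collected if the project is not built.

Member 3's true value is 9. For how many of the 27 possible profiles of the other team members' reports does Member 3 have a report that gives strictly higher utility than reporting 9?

3

Others report (9, 12, 12): truth gives -1; report 5 gives 0 > -1. Violating.
Others report (12, 9, 12): truth gives -1; report 5 gives 0 > -1. Violating.
Others report (12, 12, 9): truth gives -1; report 5 gives 0 > -1. Violating.
Others report (5, 5, 5): truth gives 0; no alternative beats it.
Others report (5, 5, 9): truth gives 0; no alternative beats it.
(Checking all 27 profiles: 3 have a profitable deviation, 24 do not.)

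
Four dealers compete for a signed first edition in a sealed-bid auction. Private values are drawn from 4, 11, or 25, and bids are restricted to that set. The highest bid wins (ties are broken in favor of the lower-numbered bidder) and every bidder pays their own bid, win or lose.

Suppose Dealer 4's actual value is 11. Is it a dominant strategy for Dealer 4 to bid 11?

Consider the case where Dealer 1 bids 4, Dealer 2 bids 4 and Dealer 3 bids 11.
Truthful bid 11: loses but pays 11, utility -11.
Bid 4 instead: loses but pays 4, utility -4.
Since -4 > -11, bidding 4 is strictly better here, so truthful bidding is not dominant.

No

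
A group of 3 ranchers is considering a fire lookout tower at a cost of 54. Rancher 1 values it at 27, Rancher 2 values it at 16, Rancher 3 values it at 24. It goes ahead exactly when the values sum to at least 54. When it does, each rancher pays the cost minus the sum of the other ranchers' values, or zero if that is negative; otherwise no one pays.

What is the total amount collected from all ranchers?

28

Total value 67 ≥ cost 54, so it is built.
Rancher 1: others sum to 40; max(0, 54 - 40) = 14.
Rancher 2: others sum to 51; max(0, 54 - 51) = 3.
Rancher 3: others sum to 43; max(0, 54 - 43) = 11.
Total collected = 14 + 3 + 11 = 28.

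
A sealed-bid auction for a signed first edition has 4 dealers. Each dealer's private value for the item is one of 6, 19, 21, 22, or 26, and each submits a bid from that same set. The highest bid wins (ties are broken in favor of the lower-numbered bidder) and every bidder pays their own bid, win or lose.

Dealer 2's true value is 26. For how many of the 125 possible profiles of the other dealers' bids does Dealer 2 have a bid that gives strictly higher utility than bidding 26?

73

Others bid (6, 6, 6): truth gives 0; bid 19 gives 7 > 0. Violating.
Others bid (6, 6, 19): truth gives 0; bid 19 gives 7 > 0. Violating.
Others bid (6, 6, 21): truth gives 0; bid 21 gives 5 > 0. Violating.
Others bid (6, 6, 22): truth gives 0; bid 22 gives 4 > 0. Violating.
Others bid (6, 6, 26): truth gives 0; no alternative beats it.
Others bid (6, 19, 26): truth gives 0; no alternative beats it.
(Checking all 125 profiles: 73 have a profitable deviation, 52 do not.)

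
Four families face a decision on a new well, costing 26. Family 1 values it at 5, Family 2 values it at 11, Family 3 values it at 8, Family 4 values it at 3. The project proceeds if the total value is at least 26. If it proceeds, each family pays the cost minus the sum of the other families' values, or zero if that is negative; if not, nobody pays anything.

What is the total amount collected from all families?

Total value 27 ≥ cost 26, so it is built.
Family 1: others sum to 22; max(0, 26 - 22) = 4.
Family 2: others sum to 16; max(0, 26 - 16) = 10.
Family 3: others sum to 19; max(0, 26 - 19) = 7.
Family 4: others sum to 24; max(0, 26 - 24) = 2.
Total collected = 4 + 10 + 7 + 2 = 23.

23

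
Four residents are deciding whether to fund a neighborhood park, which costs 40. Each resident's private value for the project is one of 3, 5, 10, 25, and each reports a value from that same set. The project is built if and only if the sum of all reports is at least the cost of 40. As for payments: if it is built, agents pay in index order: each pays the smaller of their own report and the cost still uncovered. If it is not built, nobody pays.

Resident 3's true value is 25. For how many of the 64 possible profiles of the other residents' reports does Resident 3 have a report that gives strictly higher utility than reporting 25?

32

Others report (3, 3, 25): truth gives 0; report 10 gives 15 > 0. Violating.
Others report (3, 5, 25): truth gives 0; report 10 gives 15 > 0. Violating.
Others report (3, 10, 25): truth gives 0; report 3 gives 22 > 0. Violating.
Others report (3, 25, 3): truth gives 13; report 10 gives 15 > 13. Violating.
Others report (3, 3, 3): truth gives 0; no alternative beats it.
Others report (3, 3, 5): truth gives 0; no alternative beats it.
(Checking all 64 profiles: 32 have a profitable deviation, 32 do not.)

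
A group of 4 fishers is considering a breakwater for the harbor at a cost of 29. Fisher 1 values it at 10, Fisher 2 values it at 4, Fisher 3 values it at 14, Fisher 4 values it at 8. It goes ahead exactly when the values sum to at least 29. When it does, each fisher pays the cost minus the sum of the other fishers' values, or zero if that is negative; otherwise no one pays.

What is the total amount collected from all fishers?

Total value 36 ≥ cost 29, so it is built.
Fisher 1: others sum to 26; max(0, 29 - 26) = 3.
Fisher 2: others sum to 32; max(0, 29 - 32) = 0.
Fisher 3: others sum to 22; max(0, 29 - 22) = 7.
Fisher 4: others sum to 28; max(0, 29 - 28) = 1.
Total collected = 3 + 0 + 7 + 1 = 11.

11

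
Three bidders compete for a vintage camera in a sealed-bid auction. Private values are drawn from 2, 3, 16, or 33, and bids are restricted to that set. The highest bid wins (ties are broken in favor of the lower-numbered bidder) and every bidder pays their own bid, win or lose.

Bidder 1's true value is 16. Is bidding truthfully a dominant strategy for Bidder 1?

Consider the case where Bidder 2 bids 2 and Bidder 3 bids 2.
Truthful bid 16: wins, pays 16, utility 16 - 16 = 0.
Bid 2 instead: wins, pays 2, utility 16 - 2 = 14.
Since 14 > 0, bidding 2 is strictly better here, so truthful bidding is not dominant.

No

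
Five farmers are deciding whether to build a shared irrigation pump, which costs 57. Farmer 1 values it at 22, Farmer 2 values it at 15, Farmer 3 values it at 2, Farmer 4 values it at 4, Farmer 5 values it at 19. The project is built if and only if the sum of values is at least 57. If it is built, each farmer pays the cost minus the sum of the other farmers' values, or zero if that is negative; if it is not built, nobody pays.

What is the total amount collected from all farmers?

41

Total value 62 ≥ cost 57, so it is built.
Farmer 1: others sum to 40; max(0, 57 - 40) = 17.
Farmer 2: others sum to 47; max(0, 57 - 47) = 10.
Farmer 3: others sum to 60; max(0, 57 - 60) = 0.
Farmer 4: others sum to 58; max(0, 57 - 58) = 0.
Farmer 5: others sum to 43; max(0, 57 - 43) = 14.
Total collected = 17 + 10 + 0 + 0 + 14 = 41.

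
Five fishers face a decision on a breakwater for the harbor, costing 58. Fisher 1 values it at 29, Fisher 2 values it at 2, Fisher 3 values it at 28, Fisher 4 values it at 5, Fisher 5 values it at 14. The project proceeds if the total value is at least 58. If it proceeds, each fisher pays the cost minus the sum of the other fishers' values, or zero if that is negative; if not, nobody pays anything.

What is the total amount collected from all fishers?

17

Total value 78 ≥ cost 58, so it is built.
Fisher 1: others sum to 49; max(0, 58 - 49) = 9.
Fisher 2: others sum to 76; max(0, 58 - 76) = 0.
Fisher 3: others sum to 50; max(0, 58 - 50) = 8.
Fisher 4: others sum to 73; max(0, 58 - 73) = 0.
Fisher 5: others sum to 64; max(0, 58 - 64) = 0.
Total collected = 9 + 0 + 8 + 0 + 0 = 17.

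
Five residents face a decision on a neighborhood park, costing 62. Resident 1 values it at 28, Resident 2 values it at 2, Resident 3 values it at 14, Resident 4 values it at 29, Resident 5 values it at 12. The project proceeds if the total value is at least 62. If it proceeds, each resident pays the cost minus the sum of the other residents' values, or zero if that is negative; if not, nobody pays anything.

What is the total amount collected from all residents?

11

Total value 85 ≥ cost 62, so it is built.
Resident 1: others sum to 57; max(0, 62 - 57) = 5.
Resident 2: others sum to 83; max(0, 62 - 83) = 0.
Resident 3: others sum to 71; max(0, 62 - 71) = 0.
Resident 4: others sum to 56; max(0, 62 - 56) = 6.
Resident 5: others sum to 73; max(0, 62 - 73) = 0.
Total collected = 5 + 0 + 0 + 6 + 0 = 11.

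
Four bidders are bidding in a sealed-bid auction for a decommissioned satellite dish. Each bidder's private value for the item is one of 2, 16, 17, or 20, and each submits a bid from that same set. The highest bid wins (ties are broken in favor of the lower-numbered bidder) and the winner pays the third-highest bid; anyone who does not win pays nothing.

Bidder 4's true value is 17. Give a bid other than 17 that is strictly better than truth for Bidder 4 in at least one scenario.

20

Suppose Bidder 1 bids 2, Bidder 2 bids 2 and Bidder 3 bids 17.
Bid 17: loses, pays 0, utility 0.
Bid 20: wins, pays 2, utility 17 - 2 = 15.
So bidding 20 beats truth here (15 > 0).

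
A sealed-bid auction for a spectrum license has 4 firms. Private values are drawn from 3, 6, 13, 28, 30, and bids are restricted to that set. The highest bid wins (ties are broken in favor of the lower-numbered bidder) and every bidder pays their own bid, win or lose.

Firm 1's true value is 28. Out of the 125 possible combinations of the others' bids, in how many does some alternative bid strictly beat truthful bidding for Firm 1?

Others bid (3, 3, 3): truth gives 0; bid 3 gives 25 > 0. Violating.
Others bid (3, 3, 6): truth gives 0; bid 6 gives 22 > 0. Violating.
Others bid (3, 3, 13): truth gives 0; bid 13 gives 15 > 0. Violating.
Others bid (3, 3, 30): truth gives -28; bid 30 gives -2 > -28. Violating.
Others bid (3, 3, 28): truth gives 0; no alternative beats it.
Others bid (3, 6, 28): truth gives 0; no alternative beats it.
(Checking all 125 profiles: 88 have a profitable deviation, 37 do not.)

88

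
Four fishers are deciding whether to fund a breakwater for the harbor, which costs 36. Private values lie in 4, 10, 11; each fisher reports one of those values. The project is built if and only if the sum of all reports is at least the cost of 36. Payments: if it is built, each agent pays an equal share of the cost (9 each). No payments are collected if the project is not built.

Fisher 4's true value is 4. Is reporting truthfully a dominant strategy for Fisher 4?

Yes

Check each profile of the others' reports and compare truth against every alternative report.
Others report (4, 11, 11): truth gives 0, best alternative gives -5.
Others report (10, 10, 10): truth gives 0, best alternative gives -5.
Others report (10, 10, 11): truth gives 0, best alternative gives -5.
Others report (10, 11, 10): truth gives 0, best alternative gives -5.
Others report (11, 4, 11): truth gives 0, best alternative gives -5.
Others report (11, 10, 10): truth gives 0, best alternative gives -5.
(Remaining 21 profiles checked similarly; truth is weakly best in each.)
In every case the truthful report is at least as good as any alternative, so it is a dominant strategy.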